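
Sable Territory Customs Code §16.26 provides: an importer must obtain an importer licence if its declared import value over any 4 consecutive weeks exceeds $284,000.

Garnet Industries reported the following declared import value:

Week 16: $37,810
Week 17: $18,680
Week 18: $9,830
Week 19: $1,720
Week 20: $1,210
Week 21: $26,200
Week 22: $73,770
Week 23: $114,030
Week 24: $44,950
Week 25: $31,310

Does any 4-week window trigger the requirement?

No

Week 16–Week 19: $37,810 + $18,680 + $9,830 + $1,720 = $68,040 (under)
Week 17–Week 20: $18,680 + $9,830 + $1,720 + $1,210 = $31,440 (under)
Week 18–Week 21: $9,830 + $1,720 + $1,210 + $26,200 = $38,960 (under)
Week 19–Week 22: $1,720 + $1,210 + $26,200 + $73,770 = $102,900 (under)
Week 20–Week 23: $1,210 + $26,200 + $73,770 + $114,030 = $215,210 (under)
Week 21–Week 24: $26,200 + $73,770 + $114,030 + $44,950 = $258,950 (under)
Week 22–Week 25: $73,770 + $114,030 + $44,950 + $31,310 = $264,060 (under)
No window exceeds $284,000.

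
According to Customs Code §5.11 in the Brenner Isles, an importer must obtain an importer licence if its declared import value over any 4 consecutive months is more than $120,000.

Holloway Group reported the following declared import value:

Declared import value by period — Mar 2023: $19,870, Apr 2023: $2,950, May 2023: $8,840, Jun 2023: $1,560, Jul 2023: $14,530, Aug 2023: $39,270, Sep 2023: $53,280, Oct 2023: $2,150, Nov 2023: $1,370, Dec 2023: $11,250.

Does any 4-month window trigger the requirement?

No

Mar 2023–Jun 2023: $19,870 + $2,950 + $8,840 + $1,560 = $33,220 (under)
Apr 2023–Jul 2023: $2,950 + $8,840 + $1,560 + $14,530 = $27,880 (under)
May 2023–Aug 2023: $8,840 + $1,560 + $14,530 + $39,270 = $64,200 (under)
Jun 2023–Sep 2023: $1,560 + $14,530 + $39,270 + $53,280 = $108,640 (under)
Jul 2023–Oct 2023: $14,530 + $39,270 + $53,280 + $2,150 = $109,230 (under)
Aug 2023–Nov 2023: $39,270 + $53,280 + $2,150 + $1,370 = $96,070 (under)
Sep 2023–Dec 2023: $53,280 + $2,150 + $1,370 + $11,250 = $68,050 (under)
No window exceeds $120,000.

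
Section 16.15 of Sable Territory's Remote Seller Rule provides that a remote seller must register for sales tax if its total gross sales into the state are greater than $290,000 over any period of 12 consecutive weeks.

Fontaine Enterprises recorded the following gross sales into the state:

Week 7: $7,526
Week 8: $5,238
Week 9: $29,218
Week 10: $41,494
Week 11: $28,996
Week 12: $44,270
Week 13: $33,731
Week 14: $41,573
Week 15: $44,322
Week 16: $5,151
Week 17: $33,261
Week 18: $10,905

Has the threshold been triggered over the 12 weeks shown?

Yes

Total gross sales into the state: $7,526 + $5,238 + $29,218 + $41,494 + $28,996 + $44,270 + $33,731 + $41,573 + $44,322 + $5,151 + $33,261 + $10,905 = $325,685.
$325,685 > $290,000, so the threshold is exceeded.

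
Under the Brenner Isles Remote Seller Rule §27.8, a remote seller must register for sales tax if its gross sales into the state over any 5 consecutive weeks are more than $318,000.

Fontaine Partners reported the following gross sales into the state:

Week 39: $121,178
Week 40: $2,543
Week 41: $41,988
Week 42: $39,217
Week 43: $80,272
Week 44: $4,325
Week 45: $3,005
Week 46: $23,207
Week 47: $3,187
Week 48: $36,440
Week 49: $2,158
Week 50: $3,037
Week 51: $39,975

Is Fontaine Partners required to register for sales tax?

Week 39–Week 43: $121,178 + $2,543 + $41,988 + $39,217 + $80,272 = $285,198 (under)
Week 40–Week 44: $2,543 + $41,988 + $39,217 + $80,272 + $4,325 = $168,345 (under)
Week 41–Week 45: $41,988 + $39,217 + $80,272 + $4,325 + $3,005 = $168,807 (under)
Week 42–Week 46: $39,217 + $80,272 + $4,325 + $3,005 + $23,207 = $150,026 (under)
Week 43–Week 47: $80,272 + $4,325 + $3,005 + $23,207 + $3,187 = $113,996 (under)
Week 44–Week 48: $4,325 + $3,005 + $23,207 + $3,187 + $36,440 = $70,164 (under)
Week 45–Week 49: $3,005 + $23,207 + $3,187 + $36,440 + $2,158 = $67,997 (under)
Week 46–Week 50: $23,207 + $3,187 + $36,440 + $2,158 + $3,037 = $68,029 (under)
Week 47–Week 51: $3,187 + $36,440 + $2,158 + $3,037 + $39,975 = $84,797 (under)
No window exceeds $318,000.

No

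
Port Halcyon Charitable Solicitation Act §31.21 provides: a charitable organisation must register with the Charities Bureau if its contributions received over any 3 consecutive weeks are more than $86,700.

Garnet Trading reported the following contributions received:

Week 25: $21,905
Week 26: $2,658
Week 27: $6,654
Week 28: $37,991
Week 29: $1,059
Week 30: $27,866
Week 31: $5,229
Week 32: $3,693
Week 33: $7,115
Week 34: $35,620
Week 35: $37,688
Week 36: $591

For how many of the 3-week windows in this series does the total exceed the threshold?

0

Week 25–Week 27: $21,905 + $2,658 + $6,654 = $31,217 (under)
Week 26–Week 28: $2,658 + $6,654 + $37,991 = $47,303 (under)
Week 27–Week 29: $6,654 + $37,991 + $1,059 = $45,704 (under)
Week 28–Week 30: $37,991 + $1,059 + $27,866 = $66,916 (under)
Week 29–Week 31: $1,059 + $27,866 + $5,229 = $34,154 (under)
Week 30–Week 32: $27,866 + $5,229 + $3,693 = $36,788 (under)
Week 31–Week 33: $5,229 + $3,693 + $7,115 = $16,037 (under)
Week 32–Week 34: $3,693 + $7,115 + $35,620 = $46,428 (under)
Week 33–Week 35: $7,115 + $35,620 + $37,688 = $80,423 (under)
Week 34–Week 36: $35,620 + $37,688 + $591 = $73,899 (under)
0 windows exceed the threshold.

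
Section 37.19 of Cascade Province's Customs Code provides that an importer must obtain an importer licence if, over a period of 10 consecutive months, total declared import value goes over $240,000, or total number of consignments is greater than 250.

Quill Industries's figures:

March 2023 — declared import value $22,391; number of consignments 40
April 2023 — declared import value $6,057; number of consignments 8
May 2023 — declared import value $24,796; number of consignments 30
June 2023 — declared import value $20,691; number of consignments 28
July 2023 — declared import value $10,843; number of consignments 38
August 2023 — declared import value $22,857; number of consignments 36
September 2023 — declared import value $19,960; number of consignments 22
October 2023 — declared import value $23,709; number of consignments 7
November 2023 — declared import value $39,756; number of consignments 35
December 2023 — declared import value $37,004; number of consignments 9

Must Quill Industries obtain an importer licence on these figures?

Yes

Total declared import value: $22,391 + $6,057 + $24,796 + $20,691 + $10,843 + $22,857 + $19,960 + $23,709 + $39,756 + $37,004 = $228,064 (≤ $240,000).
Total number of consignments: 40 + 8 + 30 + 28 + 38 + 36 + 22 + 7 + 35 + 9 = 253 (> 250).
The test is 'or': at least one threshold is exceeded.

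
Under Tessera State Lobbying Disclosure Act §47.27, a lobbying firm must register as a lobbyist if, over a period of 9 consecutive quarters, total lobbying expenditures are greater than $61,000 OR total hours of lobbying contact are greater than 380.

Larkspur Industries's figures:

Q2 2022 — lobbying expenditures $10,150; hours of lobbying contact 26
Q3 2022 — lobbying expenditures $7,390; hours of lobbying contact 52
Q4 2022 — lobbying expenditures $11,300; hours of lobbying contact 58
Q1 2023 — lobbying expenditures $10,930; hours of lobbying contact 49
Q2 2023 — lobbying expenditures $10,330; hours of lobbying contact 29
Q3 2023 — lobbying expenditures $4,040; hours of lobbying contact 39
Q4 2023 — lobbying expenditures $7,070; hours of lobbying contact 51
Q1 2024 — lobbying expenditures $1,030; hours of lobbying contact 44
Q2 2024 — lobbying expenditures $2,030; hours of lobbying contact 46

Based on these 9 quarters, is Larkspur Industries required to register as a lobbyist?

Total lobbying expenditures: $10,150 + $7,390 + $11,300 + $10,930 + $10,330 + $4,040 + $7,070 + $1,030 + $2,030 = $64,270 (> $61,000).
Total hours of lobbying contact: 26 + 52 + 58 + 49 + 29 + 39 + 51 + 44 + 46 = 394 (> 380).
The test is 'or': at least one threshold is exceeded.

Yes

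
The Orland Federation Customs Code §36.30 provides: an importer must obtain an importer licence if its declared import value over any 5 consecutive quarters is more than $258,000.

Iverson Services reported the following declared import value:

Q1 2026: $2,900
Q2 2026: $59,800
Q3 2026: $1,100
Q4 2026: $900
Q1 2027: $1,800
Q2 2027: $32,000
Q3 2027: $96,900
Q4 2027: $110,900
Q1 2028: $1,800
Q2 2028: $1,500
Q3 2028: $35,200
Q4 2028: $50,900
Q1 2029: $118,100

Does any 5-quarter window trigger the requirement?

No

Q1 2026–Q1 2027: $2,900 + $59,800 + $1,100 + $900 + $1,800 = $66,500 (under)
Q2 2026–Q2 2027: $59,800 + $1,100 + $900 + $1,800 + $32,000 = $95,600 (under)
Q3 2026–Q3 2027: $1,100 + $900 + $1,800 + $32,000 + $96,900 = $132,700 (under)
Q4 2026–Q4 2027: $900 + $1,800 + $32,000 + $96,900 + $110,900 = $242,500 (under)
Q1 2027–Q1 2028: $1,800 + $32,000 + $96,900 + $110,900 + $1,800 = $243,400 (under)
Q2 2027–Q2 2028: $32,000 + $96,900 + $110,900 + $1,800 + $1,500 = $243,100 (under)
Q3 2027–Q3 2028: $96,900 + $110,900 + $1,800 + $1,500 + $35,200 = $246,300 (under)
Q4 2027–Q4 2028: $110,900 + $1,800 + $1,500 + $35,200 + $50,900 = $200,300 (under)
Q1 2028–Q1 2029: $1,800 + $1,500 + $35,200 + $50,900 + $118,100 = $207,500 (under)
No window exceeds $258,000.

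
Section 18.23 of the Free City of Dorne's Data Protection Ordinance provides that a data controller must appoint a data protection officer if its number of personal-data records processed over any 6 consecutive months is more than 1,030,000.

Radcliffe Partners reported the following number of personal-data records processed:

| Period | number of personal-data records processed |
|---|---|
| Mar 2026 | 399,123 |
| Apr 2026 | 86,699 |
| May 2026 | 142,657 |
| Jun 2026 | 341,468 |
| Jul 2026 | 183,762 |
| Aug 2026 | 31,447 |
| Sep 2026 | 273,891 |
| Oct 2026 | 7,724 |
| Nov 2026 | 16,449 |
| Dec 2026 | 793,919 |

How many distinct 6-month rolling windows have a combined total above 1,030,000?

3

Mar 2026–Aug 2026: 399,123 + 86,699 + 142,657 + 341,468 + 183,762 + 31,447 = 1,185,156 (over)
Apr 2026–Sep 2026: 86,699 + 142,657 + 341,468 + 183,762 + 31,447 + 273,891 = 1,059,924 (over)
May 2026–Oct 2026: 142,657 + 341,468 + 183,762 + 31,447 + 273,891 + 7,724 = 980,949 (under)
Jun 2026–Nov 2026: 341,468 + 183,762 + 31,447 + 273,891 + 7,724 + 16,449 = 854,741 (under)
Jul 2026–Dec 2026: 183,762 + 31,447 + 273,891 + 7,724 + 16,449 + 793,919 = 1,307,192 (over)
3 windows exceed the threshold.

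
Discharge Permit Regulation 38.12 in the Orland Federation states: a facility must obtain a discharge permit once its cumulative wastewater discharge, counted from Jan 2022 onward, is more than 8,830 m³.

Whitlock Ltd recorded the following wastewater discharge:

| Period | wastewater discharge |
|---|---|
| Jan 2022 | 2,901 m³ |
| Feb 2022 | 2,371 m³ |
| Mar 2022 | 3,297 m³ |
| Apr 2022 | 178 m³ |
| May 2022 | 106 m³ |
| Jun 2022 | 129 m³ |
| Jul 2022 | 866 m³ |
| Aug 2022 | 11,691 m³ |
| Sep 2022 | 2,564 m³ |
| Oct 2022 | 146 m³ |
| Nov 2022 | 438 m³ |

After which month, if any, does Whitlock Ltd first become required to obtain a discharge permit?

Through Jan 2022: 2,901 m³
Through Feb 2022: 5,272 m³
Through Mar 2022: 8,569 m³
Through Apr 2022: 8,747 m³
Through May 2022: 8,853 m³ ← exceeds threshold

May 2022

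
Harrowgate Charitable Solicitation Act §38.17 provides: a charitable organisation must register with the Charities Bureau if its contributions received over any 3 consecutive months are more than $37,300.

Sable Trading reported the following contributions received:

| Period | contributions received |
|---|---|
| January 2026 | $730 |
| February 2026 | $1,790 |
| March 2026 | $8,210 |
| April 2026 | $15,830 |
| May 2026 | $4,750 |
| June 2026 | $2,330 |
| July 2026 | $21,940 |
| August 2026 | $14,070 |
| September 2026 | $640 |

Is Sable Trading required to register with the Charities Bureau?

Yes

January 2026–March 2026: $730 + $1,790 + $8,210 = $10,730 (under)
February 2026–April 2026: $1,790 + $8,210 + $15,830 = $25,830 (under)
March 2026–May 2026: $8,210 + $15,830 + $4,750 = $28,790 (under)
April 2026–June 2026: $15,830 + $4,750 + $2,330 = $22,910 (under)
May 2026–July 2026: $4,750 + $2,330 + $21,940 = $29,020 (under)
June 2026–August 2026: $2,330 + $21,940 + $14,070 = $38,340 (over)
July 2026–September 2026: $21,940 + $14,070 + $640 = $36,650 (under)
At least one window exceeds $37,300.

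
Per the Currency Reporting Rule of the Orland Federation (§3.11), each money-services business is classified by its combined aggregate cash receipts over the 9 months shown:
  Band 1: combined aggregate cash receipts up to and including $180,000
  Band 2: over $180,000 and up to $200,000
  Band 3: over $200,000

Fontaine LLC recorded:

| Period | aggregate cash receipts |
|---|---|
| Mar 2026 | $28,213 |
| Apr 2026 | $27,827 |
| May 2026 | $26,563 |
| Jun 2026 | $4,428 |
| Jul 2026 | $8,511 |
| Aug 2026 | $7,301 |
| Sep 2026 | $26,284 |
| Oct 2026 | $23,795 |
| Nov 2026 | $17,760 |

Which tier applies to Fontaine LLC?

Band 1

Combined aggregate cash receipts: $28,213 + $27,827 + $26,563 + $4,428 + $8,511 + $7,301 + $26,284 + $23,795 + $17,760 = $170,682.
$170,682 ≤ $180,000, so Band 1 applies.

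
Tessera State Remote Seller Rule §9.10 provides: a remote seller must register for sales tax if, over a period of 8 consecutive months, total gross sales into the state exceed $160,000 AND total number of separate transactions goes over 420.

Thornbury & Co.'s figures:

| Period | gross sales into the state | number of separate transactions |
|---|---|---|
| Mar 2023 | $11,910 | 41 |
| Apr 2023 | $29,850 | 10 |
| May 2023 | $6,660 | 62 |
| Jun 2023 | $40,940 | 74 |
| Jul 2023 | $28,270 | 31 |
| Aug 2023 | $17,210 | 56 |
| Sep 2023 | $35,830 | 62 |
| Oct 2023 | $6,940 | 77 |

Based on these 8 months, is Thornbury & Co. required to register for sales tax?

No

Total gross sales into the state: $11,910 + $29,850 + $6,660 + $40,940 + $28,270 + $17,210 + $35,830 + $6,940 = $177,610 (> $160,000).
Total number of separate transactions: 41 + 10 + 62 + 74 + 31 + 56 + 62 + 77 = 413 (≤ 420).
The test is 'and': the rule requires both, and at least one is not exceeded.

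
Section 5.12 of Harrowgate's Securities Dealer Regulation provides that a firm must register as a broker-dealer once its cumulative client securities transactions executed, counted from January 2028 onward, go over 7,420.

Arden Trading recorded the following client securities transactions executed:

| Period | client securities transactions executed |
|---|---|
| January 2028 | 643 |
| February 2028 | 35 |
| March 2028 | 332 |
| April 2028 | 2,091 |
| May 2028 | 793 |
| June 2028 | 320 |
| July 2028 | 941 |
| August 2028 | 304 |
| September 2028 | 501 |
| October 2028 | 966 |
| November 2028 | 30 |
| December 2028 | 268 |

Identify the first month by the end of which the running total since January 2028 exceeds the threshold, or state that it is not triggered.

Through January 2028: 643
Through February 2028: 678
Through March 2028: 1,010
Through April 2028: 3,101
Through May 2028: 3,894
Through June 2028: 4,214
Through July 2028: 5,155
Through August 2028: 5,459
Through September 2028: 5,960
Through October 2028: 6,926
Through November 2028: 6,956
Through December 2028: 7,224
Final cumulative total 7,224 ≤ 7,420; the threshold is never exceeded.

Not triggered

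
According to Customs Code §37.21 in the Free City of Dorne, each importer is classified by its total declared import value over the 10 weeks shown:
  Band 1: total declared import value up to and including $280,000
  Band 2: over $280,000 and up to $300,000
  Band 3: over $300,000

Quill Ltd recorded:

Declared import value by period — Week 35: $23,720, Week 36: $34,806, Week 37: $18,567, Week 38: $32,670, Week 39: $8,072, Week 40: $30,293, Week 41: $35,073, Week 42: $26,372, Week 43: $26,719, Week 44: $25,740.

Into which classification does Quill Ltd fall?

Total declared import value: $23,720 + $34,806 + $18,567 + $32,670 + $8,072 + $30,293 + $35,073 + $26,372 + $26,719 + $25,740 = $262,032.
$262,032 ≤ $280,000, so Band 1 applies.

Band 1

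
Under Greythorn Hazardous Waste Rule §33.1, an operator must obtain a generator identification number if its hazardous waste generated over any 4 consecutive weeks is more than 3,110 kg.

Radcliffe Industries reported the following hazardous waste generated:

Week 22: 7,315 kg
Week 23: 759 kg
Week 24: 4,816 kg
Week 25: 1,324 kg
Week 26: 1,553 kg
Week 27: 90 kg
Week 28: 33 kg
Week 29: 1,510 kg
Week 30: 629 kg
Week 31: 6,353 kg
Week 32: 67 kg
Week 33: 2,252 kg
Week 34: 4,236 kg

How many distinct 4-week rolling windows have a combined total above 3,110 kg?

Week 22–Week 25: 7,315 kg + 759 kg + 4,816 kg + 1,324 kg = 14,214 kg (over)
Week 23–Week 26: 759 kg + 4,816 kg + 1,324 kg + 1,553 kg = 8,452 kg (over)
Week 24–Week 27: 4,816 kg + 1,324 kg + 1,553 kg + 90 kg = 7,783 kg (over)
Week 25–Week 28: 1,324 kg + 1,553 kg + 90 kg + 33 kg = 3,000 kg (under)
Week 26–Week 29: 1,553 kg + 90 kg + 33 kg + 1,510 kg = 3,186 kg (over)
Week 27–Week 30: 90 kg + 33 kg + 1,510 kg + 629 kg = 2,262 kg (under)
Week 28–Week 31: 33 kg + 1,510 kg + 629 kg + 6,353 kg = 8,525 kg (over)
Week 29–Week 32: 1,510 kg + 629 kg + 6,353 kg + 67 kg = 8,559 kg (over)
Week 30–Week 33: 629 kg + 6,353 kg + 67 kg + 2,252 kg = 9,301 kg (over)
Week 31–Week 34: 6,353 kg + 67 kg + 2,252 kg + 4,236 kg = 12,908 kg (over)
8 windows exceed the threshold.

8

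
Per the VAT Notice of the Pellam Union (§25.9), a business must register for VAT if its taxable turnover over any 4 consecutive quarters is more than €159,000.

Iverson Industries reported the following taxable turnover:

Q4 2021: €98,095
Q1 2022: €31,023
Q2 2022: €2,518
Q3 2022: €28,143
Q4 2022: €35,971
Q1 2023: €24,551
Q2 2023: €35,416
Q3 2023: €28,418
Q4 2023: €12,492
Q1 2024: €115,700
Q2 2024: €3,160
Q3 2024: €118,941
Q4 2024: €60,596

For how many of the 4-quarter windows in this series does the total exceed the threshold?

Q4 2021–Q3 2022: €98,095 + €31,023 + €2,518 + €28,143 = €159,779 (over)
Q1 2022–Q4 2022: €31,023 + €2,518 + €28,143 + €35,971 = €97,655 (under)
Q2 2022–Q1 2023: €2,518 + €28,143 + €35,971 + €24,551 = €91,183 (under)
Q3 2022–Q2 2023: €28,143 + €35,971 + €24,551 + €35,416 = €124,081 (under)
Q4 2022–Q3 2023: €35,971 + €24,551 + €35,416 + €28,418 = €124,356 (under)
Q1 2023–Q4 2023: €24,551 + €35,416 + €28,418 + €12,492 = €100,877 (under)
Q2 2023–Q1 2024: €35,416 + €28,418 + €12,492 + €115,700 = €192,026 (over)
Q3 2023–Q2 2024: €28,418 + €12,492 + €115,700 + €3,160 = €159,770 (over)
Q4 2023–Q3 2024: €12,492 + €115,700 + €3,160 + €118,941 = €250,293 (over)
Q1 2024–Q4 2024: €115,700 + €3,160 + €118,941 + €60,596 = €298,397 (over)
5 windows exceed the threshold.

5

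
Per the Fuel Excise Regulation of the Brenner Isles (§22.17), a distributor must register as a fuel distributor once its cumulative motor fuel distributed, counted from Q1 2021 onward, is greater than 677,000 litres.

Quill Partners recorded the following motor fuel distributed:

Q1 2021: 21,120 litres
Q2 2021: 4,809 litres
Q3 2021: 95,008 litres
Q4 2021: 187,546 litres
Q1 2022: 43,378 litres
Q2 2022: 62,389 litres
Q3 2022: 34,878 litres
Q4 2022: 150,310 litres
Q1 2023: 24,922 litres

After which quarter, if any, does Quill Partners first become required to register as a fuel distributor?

Through Q1 2021: 21,120 litres
Through Q2 2021: 25,929 litres
Through Q3 2021: 120,937 litres
Through Q4 2021: 308,483 litres
Through Q1 2022: 351,861 litres
Through Q2 2022: 414,250 litres
Through Q3 2022: 449,128 litres
Through Q4 2022: 599,438 litres
Through Q1 2023: 624,360 litres
Final cumulative total 624,360 litres ≤ 677,000 litres; the threshold is never exceeded.

Not triggered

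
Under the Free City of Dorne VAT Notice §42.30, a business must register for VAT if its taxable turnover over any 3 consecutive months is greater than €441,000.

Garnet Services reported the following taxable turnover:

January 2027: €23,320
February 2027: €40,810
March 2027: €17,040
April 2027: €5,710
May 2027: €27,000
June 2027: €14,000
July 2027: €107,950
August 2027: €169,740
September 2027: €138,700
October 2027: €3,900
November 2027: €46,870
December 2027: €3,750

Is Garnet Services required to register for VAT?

January 2027–March 2027: €23,320 + €40,810 + €17,040 = €81,170 (under)
February 2027–April 2027: €40,810 + €17,040 + €5,710 = €63,560 (under)
March 2027–May 2027: €17,040 + €5,710 + €27,000 = €49,750 (under)
April 2027–June 2027: €5,710 + €27,000 + €14,000 = €46,710 (under)
May 2027–July 2027: €27,000 + €14,000 + €107,950 = €148,950 (under)
June 2027–August 2027: €14,000 + €107,950 + €169,740 = €291,690 (under)
July 2027–September 2027: €107,950 + €169,740 + €138,700 = €416,390 (under)
August 2027–October 2027: €169,740 + €138,700 + €3,900 = €312,340 (under)
September 2027–November 2027: €138,700 + €3,900 + €46,870 = €189,470 (under)
October 2027–December 2027: €3,900 + €46,870 + €3,750 = €54,520 (under)
No window exceeds €441,000.

No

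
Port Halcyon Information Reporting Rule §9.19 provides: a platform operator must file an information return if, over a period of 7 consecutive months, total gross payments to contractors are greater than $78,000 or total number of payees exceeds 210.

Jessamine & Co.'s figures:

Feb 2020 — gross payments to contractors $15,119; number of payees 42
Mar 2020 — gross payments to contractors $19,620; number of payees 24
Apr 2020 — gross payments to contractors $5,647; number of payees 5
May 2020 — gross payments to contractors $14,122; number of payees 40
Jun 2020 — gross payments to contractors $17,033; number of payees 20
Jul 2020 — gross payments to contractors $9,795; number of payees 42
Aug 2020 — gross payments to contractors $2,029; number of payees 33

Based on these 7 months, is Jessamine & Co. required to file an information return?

Total gross payments to contractors: $15,119 + $19,620 + $5,647 + $14,122 + $17,033 + $9,795 + $2,029 = $83,365 (> $78,000).
Total number of payees: 42 + 24 + 5 + 40 + 20 + 42 + 33 = 206 (≤ 210).
The test is 'or': at least one threshold is exceeded.

Yes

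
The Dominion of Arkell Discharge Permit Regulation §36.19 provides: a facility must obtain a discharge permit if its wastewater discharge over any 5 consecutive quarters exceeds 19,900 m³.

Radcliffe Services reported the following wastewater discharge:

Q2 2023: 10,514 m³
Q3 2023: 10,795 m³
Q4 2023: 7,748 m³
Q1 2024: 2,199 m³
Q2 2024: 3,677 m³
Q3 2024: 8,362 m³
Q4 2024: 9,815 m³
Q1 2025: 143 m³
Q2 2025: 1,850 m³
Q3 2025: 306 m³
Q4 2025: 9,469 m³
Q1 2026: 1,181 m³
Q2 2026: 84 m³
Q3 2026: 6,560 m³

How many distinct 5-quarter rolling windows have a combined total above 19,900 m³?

Q2 2023–Q2 2024: 10,514 m³ + 10,795 m³ + 7,748 m³ + 2,199 m³ + 3,677 m³ = 34,933 m³ (over)
Q3 2023–Q3 2024: 10,795 m³ + 7,748 m³ + 2,199 m³ + 3,677 m³ + 8,362 m³ = 32,781 m³ (over)
Q4 2023–Q4 2024: 7,748 m³ + 2,199 m³ + 3,677 m³ + 8,362 m³ + 9,815 m³ = 31,801 m³ (over)
Q1 2024–Q1 2025: 2,199 m³ + 3,677 m³ + 8,362 m³ + 9,815 m³ + 143 m³ = 24,196 m³ (over)
Q2 2024–Q2 2025: 3,677 m³ + 8,362 m³ + 9,815 m³ + 143 m³ + 1,850 m³ = 23,847 m³ (over)
Q3 2024–Q3 2025: 8,362 m³ + 9,815 m³ + 143 m³ + 1,850 m³ + 306 m³ = 20,476 m³ (over)
Q4 2024–Q4 2025: 9,815 m³ + 143 m³ + 1,850 m³ + 306 m³ + 9,469 m³ = 21,583 m³ (over)
Q1 2025–Q1 2026: 143 m³ + 1,850 m³ + 306 m³ + 9,469 m³ + 1,181 m³ = 12,949 m³ (under)
Q2 2025–Q2 2026: 1,850 m³ + 306 m³ + 9,469 m³ + 1,181 m³ + 84 m³ = 12,890 m³ (under)
Q3 2025–Q3 2026: 306 m³ + 9,469 m³ + 1,181 m³ + 84 m³ + 6,560 m³ = 17,600 m³ (under)
7 windows exceed the threshold.

7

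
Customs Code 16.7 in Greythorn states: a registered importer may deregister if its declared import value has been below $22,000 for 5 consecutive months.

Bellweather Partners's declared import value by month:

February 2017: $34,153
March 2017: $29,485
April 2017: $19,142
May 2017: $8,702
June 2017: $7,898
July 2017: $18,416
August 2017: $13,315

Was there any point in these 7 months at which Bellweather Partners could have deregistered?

Yes

Months below $22,000: April 2017, May 2017, June 2017, July 2017, August 2017.
Longest run of consecutive months below the threshold: 5.
5 ≥ 5, so Bellweather Partners became eligible.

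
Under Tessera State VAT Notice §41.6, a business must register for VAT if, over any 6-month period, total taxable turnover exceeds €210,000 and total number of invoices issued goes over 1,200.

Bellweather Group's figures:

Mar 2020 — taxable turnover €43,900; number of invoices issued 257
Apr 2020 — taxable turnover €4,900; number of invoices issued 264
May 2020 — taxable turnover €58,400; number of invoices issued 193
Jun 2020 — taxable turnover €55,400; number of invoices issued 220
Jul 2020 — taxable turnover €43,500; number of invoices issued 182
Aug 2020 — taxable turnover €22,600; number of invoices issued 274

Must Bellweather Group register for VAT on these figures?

Yes

Total taxable turnover: €43,900 + €4,900 + €58,400 + €55,400 + €43,500 + €22,600 = €228,700 (> €210,000).
Total number of invoices issued: 257 + 264 + 193 + 220 + 182 + 274 = 1,390 (> 1,200).
The test is 'and': both thresholds are exceeded.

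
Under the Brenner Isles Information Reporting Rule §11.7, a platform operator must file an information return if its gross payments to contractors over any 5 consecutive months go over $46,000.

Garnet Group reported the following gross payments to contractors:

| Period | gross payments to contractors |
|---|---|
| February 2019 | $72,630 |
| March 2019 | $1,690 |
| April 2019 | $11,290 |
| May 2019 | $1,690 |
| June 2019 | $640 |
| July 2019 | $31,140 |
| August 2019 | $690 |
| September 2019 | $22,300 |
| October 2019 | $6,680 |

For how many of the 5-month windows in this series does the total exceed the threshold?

February 2019–June 2019: $72,630 + $1,690 + $11,290 + $1,690 + $640 = $87,940 (over)
March 2019–July 2019: $1,690 + $11,290 + $1,690 + $640 + $31,140 = $46,450 (over)
April 2019–August 2019: $11,290 + $1,690 + $640 + $31,140 + $690 = $45,450 (under)
May 2019–September 2019: $1,690 + $640 + $31,140 + $690 + $22,300 = $56,460 (over)
June 2019–October 2019: $640 + $31,140 + $690 + $22,300 + $6,680 = $61,450 (over)
4 windows exceed the threshold.

4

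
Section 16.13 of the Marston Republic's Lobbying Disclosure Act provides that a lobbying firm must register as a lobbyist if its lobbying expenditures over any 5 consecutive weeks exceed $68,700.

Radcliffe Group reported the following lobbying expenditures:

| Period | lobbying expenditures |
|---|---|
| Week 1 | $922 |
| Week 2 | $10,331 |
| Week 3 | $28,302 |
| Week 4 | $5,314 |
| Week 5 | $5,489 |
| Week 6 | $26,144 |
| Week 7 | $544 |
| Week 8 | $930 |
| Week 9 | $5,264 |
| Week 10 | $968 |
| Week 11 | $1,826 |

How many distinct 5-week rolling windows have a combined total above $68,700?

Week 1–Week 5: $922 + $10,331 + $28,302 + $5,314 + $5,489 = $50,358 (under)
Week 2–Week 6: $10,331 + $28,302 + $5,314 + $5,489 + $26,144 = $75,580 (over)
Week 3–Week 7: $28,302 + $5,314 + $5,489 + $26,144 + $544 = $65,793 (under)
Week 4–Week 8: $5,314 + $5,489 + $26,144 + $544 + $930 = $38,421 (under)
Week 5–Week 9: $5,489 + $26,144 + $544 + $930 + $5,264 = $38,371 (under)
Week 6–Week 10: $26,144 + $544 + $930 + $5,264 + $968 = $33,850 (under)
Week 7–Week 11: $544 + $930 + $5,264 + $968 + $1,826 = $9,532 (under)
1 window exceeds the threshold.

1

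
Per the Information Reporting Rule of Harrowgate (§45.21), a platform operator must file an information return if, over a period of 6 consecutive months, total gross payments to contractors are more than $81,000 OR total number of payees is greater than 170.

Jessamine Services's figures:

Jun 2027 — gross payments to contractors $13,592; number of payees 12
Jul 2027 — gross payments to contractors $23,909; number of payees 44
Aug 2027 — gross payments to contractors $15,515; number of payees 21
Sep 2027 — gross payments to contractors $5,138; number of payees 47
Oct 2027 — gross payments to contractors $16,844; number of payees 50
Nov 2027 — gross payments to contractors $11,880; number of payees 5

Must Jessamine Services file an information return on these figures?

Total gross payments to contractors: $13,592 + $23,909 + $15,515 + $5,138 + $16,844 + $11,880 = $86,878 (> $81,000).
Total number of payees: 12 + 44 + 21 + 47 + 50 + 5 = 179 (> 170).
The test is 'or': at least one threshold is exceeded.

Yes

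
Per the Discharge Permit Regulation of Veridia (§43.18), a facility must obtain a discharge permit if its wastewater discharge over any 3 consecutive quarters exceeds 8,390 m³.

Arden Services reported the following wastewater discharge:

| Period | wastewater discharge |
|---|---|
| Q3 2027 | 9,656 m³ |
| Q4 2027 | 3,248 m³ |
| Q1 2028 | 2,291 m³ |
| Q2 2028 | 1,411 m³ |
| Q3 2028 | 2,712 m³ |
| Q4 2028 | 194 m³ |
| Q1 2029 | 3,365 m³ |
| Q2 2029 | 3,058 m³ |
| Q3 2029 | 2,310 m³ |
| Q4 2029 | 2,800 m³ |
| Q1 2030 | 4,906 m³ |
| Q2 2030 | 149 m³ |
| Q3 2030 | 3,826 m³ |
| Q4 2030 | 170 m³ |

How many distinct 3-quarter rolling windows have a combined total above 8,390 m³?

Q3 2027–Q1 2028: 9,656 m³ + 3,248 m³ + 2,291 m³ = 15,195 m³ (over)
Q4 2027–Q2 2028: 3,248 m³ + 2,291 m³ + 1,411 m³ = 6,950 m³ (under)
Q1 2028–Q3 2028: 2,291 m³ + 1,411 m³ + 2,712 m³ = 6,414 m³ (under)
Q2 2028–Q4 2028: 1,411 m³ + 2,712 m³ + 194 m³ = 4,317 m³ (under)
Q3 2028–Q1 2029: 2,712 m³ + 194 m³ + 3,365 m³ = 6,271 m³ (under)
Q4 2028–Q2 2029: 194 m³ + 3,365 m³ + 3,058 m³ = 6,617 m³ (under)
Q1 2029–Q3 2029: 3,365 m³ + 3,058 m³ + 2,310 m³ = 8,733 m³ (over)
Q2 2029–Q4 2029: 3,058 m³ + 2,310 m³ + 2,800 m³ = 8,168 m³ (under)
Q3 2029–Q1 2030: 2,310 m³ + 2,800 m³ + 4,906 m³ = 10,016 m³ (over)
Q4 2029–Q2 2030: 2,800 m³ + 4,906 m³ + 149 m³ = 7,855 m³ (under)
Q1 2030–Q3 2030: 4,906 m³ + 149 m³ + 3,826 m³ = 8,881 m³ (over)
Q2 2030–Q4 2030: 149 m³ + 3,826 m³ + 170 m³ = 4,145 m³ (under)
4 windows exceed the threshold.

4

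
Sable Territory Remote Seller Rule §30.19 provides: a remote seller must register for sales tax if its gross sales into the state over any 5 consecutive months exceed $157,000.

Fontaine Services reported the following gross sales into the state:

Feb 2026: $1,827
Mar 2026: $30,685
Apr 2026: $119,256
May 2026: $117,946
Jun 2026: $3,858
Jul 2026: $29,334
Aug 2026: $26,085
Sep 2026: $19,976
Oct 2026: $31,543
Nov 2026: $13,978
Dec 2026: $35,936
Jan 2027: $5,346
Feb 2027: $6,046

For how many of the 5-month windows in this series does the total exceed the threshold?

Feb 2026–Jun 2026: $1,827 + $30,685 + $119,256 + $117,946 + $3,858 = $273,572 (over)
Mar 2026–Jul 2026: $30,685 + $119,256 + $117,946 + $3,858 + $29,334 = $301,079 (over)
Apr 2026–Aug 2026: $119,256 + $117,946 + $3,858 + $29,334 + $26,085 = $296,479 (over)
May 2026–Sep 2026: $117,946 + $3,858 + $29,334 + $26,085 + $19,976 = $197,199 (over)
Jun 2026–Oct 2026: $3,858 + $29,334 + $26,085 + $19,976 + $31,543 = $110,796 (under)
Jul 2026–Nov 2026: $29,334 + $26,085 + $19,976 + $31,543 + $13,978 = $120,916 (under)
Aug 2026–Dec 2026: $26,085 + $19,976 + $31,543 + $13,978 + $35,936 = $127,518 (under)
Sep 2026–Jan 2027: $19,976 + $31,543 + $13,978 + $35,936 + $5,346 = $106,779 (under)
Oct 2026–Feb 2027: $31,543 + $13,978 + $35,936 + $5,346 + $6,046 = $92,849 (under)
4 windows exceed the threshold.

4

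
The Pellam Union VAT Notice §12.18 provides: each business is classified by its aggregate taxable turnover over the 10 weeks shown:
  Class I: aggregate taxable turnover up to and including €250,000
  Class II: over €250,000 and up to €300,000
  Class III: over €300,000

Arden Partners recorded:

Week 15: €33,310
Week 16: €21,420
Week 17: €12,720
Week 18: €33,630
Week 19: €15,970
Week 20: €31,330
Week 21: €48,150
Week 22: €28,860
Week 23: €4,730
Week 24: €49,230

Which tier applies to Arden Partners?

Aggregate taxable turnover: €33,310 + €21,420 + €12,720 + €33,630 + €15,970 + €31,330 + €48,150 + €28,860 + €4,730 + €49,230 = €279,350.
€250,000 < €279,350 ≤ €300,000, so Class II applies.

Class II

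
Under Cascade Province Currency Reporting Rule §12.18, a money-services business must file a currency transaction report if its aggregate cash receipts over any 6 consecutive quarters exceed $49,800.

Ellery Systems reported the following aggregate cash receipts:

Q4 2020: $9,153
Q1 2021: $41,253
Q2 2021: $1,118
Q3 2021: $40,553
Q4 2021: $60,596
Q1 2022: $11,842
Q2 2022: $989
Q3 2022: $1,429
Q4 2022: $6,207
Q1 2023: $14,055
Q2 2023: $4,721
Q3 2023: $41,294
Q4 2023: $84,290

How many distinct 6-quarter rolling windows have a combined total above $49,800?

7

Q4 2020–Q1 2022: $9,153 + $41,253 + $1,118 + $40,553 + $60,596 + $11,842 = $164,515 (over)
Q1 2021–Q2 2022: $41,253 + $1,118 + $40,553 + $60,596 + $11,842 + $989 = $156,351 (over)
Q2 2021–Q3 2022: $1,118 + $40,553 + $60,596 + $11,842 + $989 + $1,429 = $116,527 (over)
Q3 2021–Q4 2022: $40,553 + $60,596 + $11,842 + $989 + $1,429 + $6,207 = $121,616 (over)
Q4 2021–Q1 2023: $60,596 + $11,842 + $989 + $1,429 + $6,207 + $14,055 = $95,118 (over)
Q1 2022–Q2 2023: $11,842 + $989 + $1,429 + $6,207 + $14,055 + $4,721 = $39,243 (under)
Q2 2022–Q3 2023: $989 + $1,429 + $6,207 + $14,055 + $4,721 + $41,294 = $68,695 (over)
Q3 2022–Q4 2023: $1,429 + $6,207 + $14,055 + $4,721 + $41,294 + $84,290 = $151,996 (over)
7 windows exceed the threshold.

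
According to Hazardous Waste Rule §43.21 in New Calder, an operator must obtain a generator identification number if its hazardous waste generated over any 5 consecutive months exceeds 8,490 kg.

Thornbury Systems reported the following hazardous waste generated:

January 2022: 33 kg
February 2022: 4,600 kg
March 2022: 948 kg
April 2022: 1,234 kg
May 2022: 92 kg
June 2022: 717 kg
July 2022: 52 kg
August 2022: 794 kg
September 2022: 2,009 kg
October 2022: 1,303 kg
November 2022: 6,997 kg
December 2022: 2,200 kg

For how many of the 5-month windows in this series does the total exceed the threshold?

2

January 2022–May 2022: 33 kg + 4,600 kg + 948 kg + 1,234 kg + 92 kg = 6,907 kg (under)
February 2022–June 2022: 4,600 kg + 948 kg + 1,234 kg + 92 kg + 717 kg = 7,591 kg (under)
March 2022–July 2022: 948 kg + 1,234 kg + 92 kg + 717 kg + 52 kg = 3,043 kg (under)
April 2022–August 2022: 1,234 kg + 92 kg + 717 kg + 52 kg + 794 kg = 2,889 kg (under)
May 2022–September 2022: 92 kg + 717 kg + 52 kg + 794 kg + 2,009 kg = 3,664 kg (under)
June 2022–October 2022: 717 kg + 52 kg + 794 kg + 2,009 kg + 1,303 kg = 4,875 kg (under)
July 2022–November 2022: 52 kg + 794 kg + 2,009 kg + 1,303 kg + 6,997 kg = 11,155 kg (over)
August 2022–December 2022: 794 kg + 2,009 kg + 1,303 kg + 6,997 kg + 2,200 kg = 13,303 kg (over)
2 windows exceed the threshold.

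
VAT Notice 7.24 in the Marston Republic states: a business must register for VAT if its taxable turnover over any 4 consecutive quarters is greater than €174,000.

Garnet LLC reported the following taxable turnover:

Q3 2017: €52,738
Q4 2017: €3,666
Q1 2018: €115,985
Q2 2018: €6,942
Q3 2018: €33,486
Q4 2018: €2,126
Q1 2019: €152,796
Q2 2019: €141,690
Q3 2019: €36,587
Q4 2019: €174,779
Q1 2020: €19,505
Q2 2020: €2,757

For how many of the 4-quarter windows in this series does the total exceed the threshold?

Q3 2017–Q2 2018: €52,738 + €3,666 + €115,985 + €6,942 = €179,331 (over)
Q4 2017–Q3 2018: €3,666 + €115,985 + €6,942 + €33,486 = €160,079 (under)
Q1 2018–Q4 2018: €115,985 + €6,942 + €33,486 + €2,126 = €158,539 (under)
Q2 2018–Q1 2019: €6,942 + €33,486 + €2,126 + €152,796 = €195,350 (over)
Q3 2018–Q2 2019: €33,486 + €2,126 + €152,796 + €141,690 = €330,098 (over)
Q4 2018–Q3 2019: €2,126 + €152,796 + €141,690 + €36,587 = €333,199 (over)
Q1 2019–Q4 2019: €152,796 + €141,690 + €36,587 + €174,779 = €505,852 (over)
Q2 2019–Q1 2020: €141,690 + €36,587 + €174,779 + €19,505 = €372,561 (over)
Q3 2019–Q2 2020: €36,587 + €174,779 + €19,505 + €2,757 = €233,628 (over)
7 windows exceed the threshold.

7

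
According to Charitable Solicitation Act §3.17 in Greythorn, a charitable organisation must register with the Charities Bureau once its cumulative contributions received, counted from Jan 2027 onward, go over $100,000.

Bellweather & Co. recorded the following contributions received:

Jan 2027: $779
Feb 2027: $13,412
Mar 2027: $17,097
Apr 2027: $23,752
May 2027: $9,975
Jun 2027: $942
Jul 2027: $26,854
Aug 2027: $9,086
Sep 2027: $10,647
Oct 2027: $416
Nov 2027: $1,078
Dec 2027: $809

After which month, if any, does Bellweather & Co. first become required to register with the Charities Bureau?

Through Jan 2027: $779
Through Feb 2027: $14,191
Through Mar 2027: $31,288
Through Apr 2027: $55,040
Through May 2027: $65,015
Through Jun 2027: $65,957
Through Jul 2027: $92,811
Through Aug 2027: $101,897 ← exceeds threshold

Aug 2027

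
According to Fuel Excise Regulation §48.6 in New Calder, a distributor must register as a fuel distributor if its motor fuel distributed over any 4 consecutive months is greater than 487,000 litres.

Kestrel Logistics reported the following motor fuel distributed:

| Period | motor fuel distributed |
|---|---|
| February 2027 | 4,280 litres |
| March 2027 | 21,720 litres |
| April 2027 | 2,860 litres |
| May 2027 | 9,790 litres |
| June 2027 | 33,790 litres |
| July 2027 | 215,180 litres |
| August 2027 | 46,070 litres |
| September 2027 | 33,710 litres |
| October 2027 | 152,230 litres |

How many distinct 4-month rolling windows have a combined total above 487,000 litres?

0

February 2027–May 2027: 4,280 litres + 21,720 litres + 2,860 litres + 9,790 litres = 38,650 litres (under)
March 2027–June 2027: 21,720 litres + 2,860 litres + 9,790 litres + 33,790 litres = 68,160 litres (under)
April 2027–July 2027: 2,860 litres + 9,790 litres + 33,790 litres + 215,180 litres = 261,620 litres (under)
May 2027–August 2027: 9,790 litres + 33,790 litres + 215,180 litres + 46,070 litres = 304,830 litres (under)
June 2027–September 2027: 33,790 litres + 215,180 litres + 46,070 litres + 33,710 litres = 328,750 litres (under)
July 2027–October 2027: 215,180 litres + 46,070 litres + 33,710 litres + 152,230 litres = 447,190 litres (under)
0 windows exceed the threshold.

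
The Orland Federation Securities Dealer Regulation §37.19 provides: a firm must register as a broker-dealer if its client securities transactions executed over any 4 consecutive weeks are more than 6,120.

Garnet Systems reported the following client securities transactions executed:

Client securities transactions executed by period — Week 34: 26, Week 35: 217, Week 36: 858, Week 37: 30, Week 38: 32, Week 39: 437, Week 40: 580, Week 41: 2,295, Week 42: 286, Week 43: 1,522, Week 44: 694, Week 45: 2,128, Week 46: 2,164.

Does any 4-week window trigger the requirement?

Week 34–Week 37: 26 + 217 + 858 + 30 = 1,131 (under)
Week 35–Week 38: 217 + 858 + 30 + 32 = 1,137 (under)
Week 36–Week 39: 858 + 30 + 32 + 437 = 1,357 (under)
Week 37–Week 40: 30 + 32 + 437 + 580 = 1,079 (under)
Week 38–Week 41: 32 + 437 + 580 + 2,295 = 3,344 (under)
Week 39–Week 42: 437 + 580 + 2,295 + 286 = 3,598 (under)
Week 40–Week 43: 580 + 2,295 + 286 + 1,522 = 4,683 (under)
Week 41–Week 44: 2,295 + 286 + 1,522 + 694 = 4,797 (under)
Week 42–Week 45: 286 + 1,522 + 694 + 2,128 = 4,630 (under)
Week 43–Week 46: 1,522 + 694 + 2,128 + 2,164 = 6,508 (over)
At least one window exceeds 6,120.

Yes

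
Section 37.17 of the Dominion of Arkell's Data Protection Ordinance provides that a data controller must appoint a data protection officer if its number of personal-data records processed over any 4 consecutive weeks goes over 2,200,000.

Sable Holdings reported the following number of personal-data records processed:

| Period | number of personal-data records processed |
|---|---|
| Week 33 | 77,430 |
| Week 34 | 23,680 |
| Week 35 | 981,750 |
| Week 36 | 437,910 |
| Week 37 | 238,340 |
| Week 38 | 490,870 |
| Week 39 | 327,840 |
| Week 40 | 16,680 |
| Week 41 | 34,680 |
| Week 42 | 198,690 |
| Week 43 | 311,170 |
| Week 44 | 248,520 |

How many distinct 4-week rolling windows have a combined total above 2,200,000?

Week 33–Week 36: 77,430 + 23,680 + 981,750 + 437,910 = 1,520,770 (under)
Week 34–Week 37: 23,680 + 981,750 + 437,910 + 238,340 = 1,681,680 (under)
Week 35–Week 38: 981,750 + 437,910 + 238,340 + 490,870 = 2,148,870 (under)
Week 36–Week 39: 437,910 + 238,340 + 490,870 + 327,840 = 1,494,960 (under)
Week 37–Week 40: 238,340 + 490,870 + 327,840 + 16,680 = 1,073,730 (under)
Week 38–Week 41: 490,870 + 327,840 + 16,680 + 34,680 = 870,070 (under)
Week 39–Week 42: 327,840 + 16,680 + 34,680 + 198,690 = 577,890 (under)
Week 40–Week 43: 16,680 + 34,680 + 198,690 + 311,170 = 561,220 (under)
Week 41–Week 44: 34,680 + 198,690 + 311,170 + 248,520 = 793,060 (under)
0 windows exceed the threshold.

0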